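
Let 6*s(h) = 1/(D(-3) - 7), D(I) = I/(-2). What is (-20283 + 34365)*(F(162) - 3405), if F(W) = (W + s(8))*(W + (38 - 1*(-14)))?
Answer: 4841696710/11 ≈ 4.4015e+8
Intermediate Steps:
D(I) = -I/2 (D(I) = I*(-1/2) = -I/2)
s(h) = -1/33 (s(h) = 1/(6*(-1/2*(-3) - 7)) = 1/(6*(3/2 - 7)) = 1/(6*(-11/2)) = (1/6)*(-2/11) = -1/33)
F(W) = (52 + W)*(-1/33 + W) (F(W) = (W - 1/33)*(W + (38 - 1*(-14))) = (-1/33 + W)*(W + (38 + 14)) = (-1/33 + W)*(W + 52) = (-1/33 + W)*(52 + W) = (52 + W)*(-1/33 + W))
(-20283 + 34365)*(F(162) - 3405) = (-20283 + 34365)*((-52/33 + 162**2 + (1715/33)*162) - 3405) = 14082*((-52/33 + 26244 + 92610/11) - 3405) = 14082*(1143830/33 - 3405) = 14082*(1031465/33) = 4841696710/11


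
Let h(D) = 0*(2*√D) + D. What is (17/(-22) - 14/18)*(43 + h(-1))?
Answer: -2149/33 ≈ -65.121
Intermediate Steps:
h(D) = D (h(D) = 0 + D = D)
(17/(-22) - 14/18)*(43 + h(-1)) = (17/(-22) - 14/18)*(43 - 1) = (17*(-1/22) - 14*1/18)*42 = (-17/22 - 7/9)*42 = -307/198*42 = -2149/33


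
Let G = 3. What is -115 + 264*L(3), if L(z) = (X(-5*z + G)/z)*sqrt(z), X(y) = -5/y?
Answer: -115 + 110*sqrt(3)/3 ≈ -51.491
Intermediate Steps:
L(z) = -5/(sqrt(z)*(3 - 5*z)) (L(z) = ((-5/(-5*z + 3))/z)*sqrt(z) = ((-5/(3 - 5*z))/z)*sqrt(z) = (-5/(z*(3 - 5*z)))*sqrt(z) = -5/(sqrt(z)*(3 - 5*z)))
-115 + 264*L(3) = -115 + 264*(5/(sqrt(3)*(-3 + 5*3))) = -115 + 264*(5*(sqrt(3)/3)/(-3 + 15)) = -115 + 264*(5*(sqrt(3)/3)/12) = -115 + 264*(5*(sqrt(3)/3)*(1/12)) = -115 + 264*(5*sqrt(3)/36) = -115 + 110*sqrt(3)/3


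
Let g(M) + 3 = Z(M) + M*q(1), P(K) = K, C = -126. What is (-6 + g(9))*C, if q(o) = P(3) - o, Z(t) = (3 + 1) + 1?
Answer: -1764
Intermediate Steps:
Z(t) = 5 (Z(t) = 4 + 1 = 5)
q(o) = 3 - o
g(M) = 2 + 2*M (g(M) = -3 + (5 + M*(3 - 1*1)) = -3 + (5 + M*(3 - 1)) = -3 + (5 + M*2) = -3 + (5 + 2*M) = 2 + 2*M)
(-6 + g(9))*C = (-6 + (2 + 2*9))*(-126) = (-6 + (2 + 18))*(-126) = (-6 + 20)*(-126) = 14*(-126) = -1764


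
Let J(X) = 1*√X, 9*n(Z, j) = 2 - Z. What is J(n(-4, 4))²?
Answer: ⅔ ≈ 0.66667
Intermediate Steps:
n(Z, j) = 2/9 - Z/9 (n(Z, j) = (2 - Z)/9 = 2/9 - Z/9)
J(X) = √X
J(n(-4, 4))² = (√(2/9 - ⅑*(-4)))² = (√(2/9 + 4/9))² = (√(⅔))² = (√6/3)² = ⅔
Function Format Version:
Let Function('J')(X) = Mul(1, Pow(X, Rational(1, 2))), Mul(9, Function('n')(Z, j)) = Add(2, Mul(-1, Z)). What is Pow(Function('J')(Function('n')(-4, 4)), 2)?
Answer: Rational(2, 3) ≈ 0.66667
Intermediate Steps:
Function('n')(Z, j) = Add(Rational(2, 9), Mul(Rational(-1, 9), Z)) (Function('n')(Z, j) = Mul(Rational(1, 9), Add(2, Mul(-1, Z))) = Add(Rational(2, 9), Mul(Rational(-1, 9), Z)))
Function('J')(X) = Pow(X, Rational(1, 2))
Pow(Function('J')(Function('n')(-4, 4)), 2) = Pow(Pow(Add(Rational(2, 9), Mul(Rational(-1, 9), -4)), Rational(1, 2)), 2) = Pow(Pow(Add(Rational(2, 9), Rational(4, 9)), Rational(1, 2)), 2) = Pow(Pow(Rational(2, 3), Rational(1, 2)), 2) = Pow(Mul(Rational(1, 3), Pow(6, Rational(1, 2))), 2) = Rational(2, 3)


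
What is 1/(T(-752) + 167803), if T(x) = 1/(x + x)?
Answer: 1504/252375711 ≈ 5.9594e-6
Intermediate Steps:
T(x) = 1/(2*x)
1/(T(-752) + 167803) = 1/((½)/(-752) + 167803) = 1/((½)*(-1/752) + 167803) = 1/(-1/1504 + 167803) = 1/(252375711/1504) = 1504/252375711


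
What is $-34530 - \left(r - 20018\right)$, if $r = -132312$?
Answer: $117800$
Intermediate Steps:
$-34530 - \left(r - 20018\right) = -34530 - \left(-132312 - 20018\right) = -34530 - -152330 = -34530 + 152330 = 117800$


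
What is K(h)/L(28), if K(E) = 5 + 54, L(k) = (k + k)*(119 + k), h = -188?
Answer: 59/8232 ≈ 0.0071672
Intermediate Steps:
L(k) = 2*k*(119 + k) (L(k) = (2*k)*(119 + k) = 2*k*(119 + k))
K(E) = 59
K(h)/L(28) = 59/((2*28*(119 + 28))) = 59/((2*28*147)) = 59/8232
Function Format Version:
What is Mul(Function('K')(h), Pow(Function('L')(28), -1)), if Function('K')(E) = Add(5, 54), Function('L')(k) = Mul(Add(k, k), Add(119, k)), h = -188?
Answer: Rational(59, 8232) ≈ 0.0071672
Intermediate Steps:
Function('L')(k) = Mul(2, k, Add(119, k)) (Function('L')(k) = Mul(Mul(2, k), Add(119, k)) = Mul(2, k, Add(119, k)))
Function('K')(E) = 59
Mul(Function('K')(h), Pow(Function('L')(28), -1)) = Mul(59, Pow(Mul(2, 28, Add(119, 28)), -1)) = Mul(59, Pow(Mul(2, 28, 147), -1)) = Mul(59, Pow(8232, -1)) = Mul(59, Rational(1, 8232)) = Rational(59, 8232)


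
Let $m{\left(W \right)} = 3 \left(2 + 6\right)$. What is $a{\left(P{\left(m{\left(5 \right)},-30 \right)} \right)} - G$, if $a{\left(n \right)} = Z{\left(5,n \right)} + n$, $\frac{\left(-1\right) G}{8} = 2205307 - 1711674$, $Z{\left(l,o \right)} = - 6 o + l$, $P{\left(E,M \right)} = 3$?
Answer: $3949054$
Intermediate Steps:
$m{\left(W \right)} = 24$ ($m{\left(W \right)} = 3 \cdot 8 = 24$)
$Z{\left(l,o \right)} = l - 6 o$
$G = -3949064$ ($G = - 8 \left(2205307 - 1711674\right) = \left(-8\right) 493633 = -3949064$)
$a{\left(n \right)} = 5 - 5 n$ ($a{\left(n \right)} = \left(5 - 6 n\right) + n = 5 - 5 n$)
$a{\left(P{\left(m{\left(5 \right)},-30 \right)} \right)} - G = \left(5 - 15\right) - -3949064 = \left(5 - 15\right) + 3949064 = -10 + 3949064 = 3949054$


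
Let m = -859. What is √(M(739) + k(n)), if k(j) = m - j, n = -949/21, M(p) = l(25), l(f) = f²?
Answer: I*√83265/21 ≈ 13.741*I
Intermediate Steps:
M(p) = 625 (M(p) = 25² = 625)
n = -949/21 (n = -949*1/21 = -949/21 ≈ -45.190)
k(j) = -859 - j
√(M(739) + k(n)) = √(625 + (-859 - 1*(-949/21))) = √(625 + (-859 + 949/21)) = √(625 - 17090/21) = √(-3965/21) = I*√83265/21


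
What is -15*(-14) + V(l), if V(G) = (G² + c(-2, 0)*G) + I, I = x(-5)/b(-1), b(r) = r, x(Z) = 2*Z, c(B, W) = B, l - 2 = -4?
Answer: 228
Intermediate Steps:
l = -2 (l = 2 - 4 = -2)
I = 10 (I = (2*(-5))/(-1) = -10*(-1) = 10)
V(G) = 10 + G² - 2*G (V(G) = (G² - 2*G) + 10 = 10 + G² - 2*G)
-15*(-14) + V(l) = -15*(-14) + (10 + (-2)² - 2*(-2)) = 210 + (10 + 4 + 4) = 210 + 18 = 228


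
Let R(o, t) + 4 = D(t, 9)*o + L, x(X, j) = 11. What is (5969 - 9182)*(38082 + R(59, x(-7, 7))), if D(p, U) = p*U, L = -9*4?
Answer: -140996079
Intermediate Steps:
L = -36
D(p, U) = U*p
R(o, t) = -40 + 9*o*t (R(o, t) = -4 + ((9*t)*o - 36) = -4 + (9*o*t - 36) = -4 + (-36 + 9*o*t) = -40 + 9*o*t)
(5969 - 9182)*(38082 + R(59, x(-7, 7))) = (5969 - 9182)*(38082 + (-40 + 9*59*11)) = -3213*(38082 + (-40 + 5841)) = -3213*(38082 + 5801) = -3213*43883 = -140996079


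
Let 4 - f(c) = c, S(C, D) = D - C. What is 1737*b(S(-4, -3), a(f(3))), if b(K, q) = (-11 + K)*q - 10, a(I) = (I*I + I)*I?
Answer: -52110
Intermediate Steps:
f(c) = 4 - c
a(I) = I*(I + I**2) (a(I) = (I**2 + I)*I = (I + I**2)*I = I*(I + I**2))
b(K, q) = -10 + q*(-11 + K) (b(K, q) = q*(-11 + K) - 10 = -10 + q*(-11 + K))
1737*b(S(-4, -3), a(f(3))) = 1737*(-10 - 11*(4 - 1*3)**2*(1 + (4 - 1*3)) + (-3 - 1*(-4))*((4 - 1*3)**2*(1 + (4 - 1*3)))) = 1737*(-10 - 11*(4 - 3)**2*(1 + (4 - 3)) + (-3 + 4)*((4 - 3)**2*(1 + (4 - 3)))) = 1737*(-10 - 11*1**2*(1 + 1) + 1*(1**2*(1 + 1))) = 1737*(-10 - 11*2 + 1*(1*2)) = 1737*(-10 - 11*2 + 1*2) = 1737*(-10 - 22 + 2) = 1737*(-30) = -52110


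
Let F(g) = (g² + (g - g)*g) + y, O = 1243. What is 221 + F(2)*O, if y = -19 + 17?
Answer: 2707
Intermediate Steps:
y = -2
F(g) = -2 + g² (F(g) = (g² + (g - g)*g) - 2 = (g² + 0*g) - 2 = (g² + 0) - 2 = g² - 2 = -2 + g²)
221 + F(2)*O = 221 + (-2 + 2²)*1243 = 221 + (-2 + 4)*1243 = 221 + 2*1243 = 221 + 2486 = 2707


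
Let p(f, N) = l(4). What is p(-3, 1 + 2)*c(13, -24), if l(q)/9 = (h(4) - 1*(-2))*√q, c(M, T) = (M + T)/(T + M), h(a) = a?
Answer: 108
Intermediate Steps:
c(M, T) = 1 (c(M, T) = (M + T)/(M + T) = 1)
l(q) = 54*√q (l(q) = 9*((4 - 1*(-2))*√q) = 9*((4 + 2)*√q) = 9*(6*√q) = 54*√q)
p(f, N) = 108 (p(f, N) = 54*√4 = 54*2 = 108)
p(-3, 1 + 2)*c(13, -24) = 108*1 = 108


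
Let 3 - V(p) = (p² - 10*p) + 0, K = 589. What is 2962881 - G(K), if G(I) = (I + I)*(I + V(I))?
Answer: 404000023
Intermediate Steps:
V(p) = 3 - p² + 10*p (V(p) = 3 - ((p² - 10*p) + 0) = 3 - (p² - 10*p) = 3 + (-p² + 10*p) = 3 - p² + 10*p)
G(I) = 2*I*(3 - I² + 11*I) (G(I) = (I + I)*(I + (3 - I² + 10*I)) = (2*I)*(3 - I² + 11*I) = 2*I*(3 - I² + 11*I))
2962881 - G(K) = 2962881 - 2*589*(3 - 1*589² + 11*589) = 2962881 - 2*589*(3 - 1*346921 + 6479) = 2962881 - 2*589*(3 - 346921 + 6479) = 2962881 - 2*589*(-340439) = 2962881 - 1*(-401037142) = 2962881 + 401037142 = 404000023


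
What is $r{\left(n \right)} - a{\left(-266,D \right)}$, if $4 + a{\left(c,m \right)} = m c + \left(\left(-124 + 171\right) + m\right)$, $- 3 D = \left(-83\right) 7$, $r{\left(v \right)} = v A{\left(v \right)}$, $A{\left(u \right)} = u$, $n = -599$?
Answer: $\frac{1230239}{3} \approx 4.1008 \cdot 10^{5}$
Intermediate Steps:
$r{\left(v \right)} = v^{2}$ ($r{\left(v \right)} = v v = v^{2}$)
$D = \frac{581}{3}$ ($D = - \frac{\left(-83\right) 7}{3} = \left(- \frac{1}{3}\right) \left(-581\right) = \frac{581}{3} \approx 193.67$)
$a{\left(c,m \right)} = 43 + m + c m$ ($a{\left(c,m \right)} = -4 + \left(m c + \left(\left(-124 + 171\right) + m\right)\right) = -4 + \left(c m + \left(47 + m\right)\right) = -4 + \left(47 + m + c m\right) = 43 + m + c m$)
$r{\left(n \right)} - a{\left(-266,D \right)} = \left(-599\right)^{2} - \left(43 + \frac{581}{3} - \frac{154546}{3}\right) = 358801 - \left(43 + \frac{581}{3} - \frac{154546}{3}\right) = 358801 - - \frac{153836}{3} = 358801 + \frac{153836}{3} = \frac{1230239}{3}$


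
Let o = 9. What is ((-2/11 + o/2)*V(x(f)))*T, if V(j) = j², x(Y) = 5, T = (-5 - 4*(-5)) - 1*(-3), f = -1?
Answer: 21375/11 ≈ 1943.2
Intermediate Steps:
T = 18 (T = (-5 + 20) + 3 = 15 + 3 = 18)
((-2/11 + o/2)*V(x(f)))*T = ((-2/11 + 9/2)*5²)*18 = ((-2*1/11 + 9*(½))*25)*18 = ((-2/11 + 9/2)*25)*18 = ((95/22)*25)*18 = (2375/22)*18 = 21375/11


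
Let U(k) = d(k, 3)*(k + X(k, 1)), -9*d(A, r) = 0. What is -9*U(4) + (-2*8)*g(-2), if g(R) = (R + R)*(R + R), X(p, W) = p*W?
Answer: -256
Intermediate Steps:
X(p, W) = W*p
d(A, r) = 0 (d(A, r) = -⅑*0 = 0)
g(R) = 4*R² (g(R) = (2*R)*(2*R) = 4*R²)
U(k) = 0 (U(k) = 0*(k + 1*k) = 0*(k + k) = 0*(2*k) = 0)
-9*U(4) + (-2*8)*g(-2) = -9*0 + (-2*8)*(4*(-2)²) = 0 - 64*4 = 0 - 16*16 = 0 - 256 = -256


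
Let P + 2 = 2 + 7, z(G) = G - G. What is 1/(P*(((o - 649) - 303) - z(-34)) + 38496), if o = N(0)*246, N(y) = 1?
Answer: 1/33554 ≈ 2.9803e-5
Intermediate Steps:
z(G) = 0
o = 246 (o = 1*246 = 246)
P = 7 (P = -2 + (2 + 7) = -2 + 9 = 7)
1/(P*(((o - 649) - 303) - z(-34)) + 38496) = 1/(7*(((246 - 649) - 303) - 1*0) + 38496) = 1/(7*((-403 - 303) + 0) + 38496) = 1/(7*(-706 + 0) + 38496) = 1/(7*(-706) + 38496) = 1/(-4942 + 38496) = 1/33554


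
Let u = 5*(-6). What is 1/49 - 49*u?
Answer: 72031/49 ≈ 1470.0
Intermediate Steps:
u = -30
1/49 - 49*u = 1/49 - 49*(-30) = 1/49 + 1470 = 72031/49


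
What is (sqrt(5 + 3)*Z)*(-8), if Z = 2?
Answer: -32*sqrt(2) ≈ -45.255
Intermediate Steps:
(sqrt(5 + 3)*Z)*(-8) = (sqrt(5 + 3)*2)*(-8) = (sqrt(8)*2)*(-8) = ((2*sqrt(2))*2)*(-8) = (4*sqrt(2))*(-8) = -32*sqrt(2)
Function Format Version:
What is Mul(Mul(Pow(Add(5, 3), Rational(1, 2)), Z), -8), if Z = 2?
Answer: Mul(-32, Pow(2, Rational(1, 2))) ≈ -45.255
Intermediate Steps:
Mul(Mul(Pow(Add(5, 3), Rational(1, 2)), Z), -8) = Mul(Mul(Pow(Add(5, 3), Rational(1, 2)), 2), -8) = Mul(Mul(Pow(8, Rational(1, 2)), 2), -8) = Mul(Mul(Mul(2, Pow(2, Rational(1, 2))), 2), -8) = Mul(Mul(4, Pow(2, Rational(1, 2))), -8) = Mul(-32, Pow(2, Rational(1, 2)))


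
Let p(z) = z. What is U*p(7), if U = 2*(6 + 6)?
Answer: 168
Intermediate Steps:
U = 24 (U = 2*12 = 24)
U*p(7) = 24*7 = 168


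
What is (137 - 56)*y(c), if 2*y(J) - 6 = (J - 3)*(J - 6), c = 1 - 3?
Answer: 1863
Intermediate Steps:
c = -2
y(J) = 3 + (-6 + J)*(-3 + J)/2 (y(J) = 3 + ((J - 3)*(J - 6))/2 = 3 + ((-3 + J)*(-6 + J))/2 = 3 + ((-6 + J)*(-3 + J))/2 = 3 + (-6 + J)*(-3 + J)/2)
(137 - 56)*y(c) = (137 - 56)*(12 + (½)*(-2)² - 9/2*(-2)) = 81*(12 + (½)*4 + 9) = 81*(12 + 2 + 9) = 81*23 = 1863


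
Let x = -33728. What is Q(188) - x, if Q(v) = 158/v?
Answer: 3170511/94 ≈ 33729.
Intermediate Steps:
Q(188) - x = 158/188 - 1*(-33728) = 158*(1/188) + 33728 = 79/94 + 33728 = 3170511/94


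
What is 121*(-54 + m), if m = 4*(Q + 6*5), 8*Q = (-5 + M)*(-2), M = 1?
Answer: 8470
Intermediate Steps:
Q = 1 (Q = ((-5 + 1)*(-2))/8 = (-4*(-2))/8 = (1/8)*8 = 1)
m = 124 (m = 4*(1 + 6*5) = 4*(1 + 30) = 4*31 = 124)
121*(-54 + m) = 121*(-54 + 124) = 121*70 = 8470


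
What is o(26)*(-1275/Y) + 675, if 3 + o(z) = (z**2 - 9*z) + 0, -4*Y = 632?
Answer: 666375/158 ≈ 4217.6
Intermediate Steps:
Y = -158 (Y = -1/4*632 = -158)
o(z) = -3 + z**2 - 9*z (o(z) = -3 + ((z**2 - 9*z) + 0) = -3 + (z**2 - 9*z) = -3 + z**2 - 9*z)
o(26)*(-1275/Y) + 675 = (-3 + 26**2 - 9*26)*(-1275/(-158)) + 675 = (-3 + 676 - 234)*(-1275*(-1/158)) + 675 = 439*(1275/158) + 675 = 559725/158 + 675 = 666375/158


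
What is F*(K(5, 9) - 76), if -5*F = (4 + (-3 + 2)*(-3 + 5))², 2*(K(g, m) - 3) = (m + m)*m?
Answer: -32/5 ≈ -6.4000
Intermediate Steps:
K(g, m) = 3 + m² (K(g, m) = 3 + ((m + m)*m)/2 = 3 + ((2*m)*m)/2 = 3 + (2*m²)/2 = 3 + m²)
F = -⅘ (F = -(4 + (-3 + 2)*(-3 + 5))²/5 = -(4 - 1*2)²/5 = -(4 - 2)²/5 = -⅕*2² = -⅕*4 = -⅘ ≈ -0.80000)
F*(K(5, 9) - 76) = -4*((3 + 9²) - 76)/5 = -4*((3 + 81) - 76)/5 = -4*(84 - 76)/5 = -⅘*8 = -32/5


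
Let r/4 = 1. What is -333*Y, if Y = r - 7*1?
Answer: 999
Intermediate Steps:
r = 4 (r = 4*1 = 4)
Y = -3 (Y = 4 - 7*1 = 4 - 7 = -3)
-333*Y = -333*(-3) = 999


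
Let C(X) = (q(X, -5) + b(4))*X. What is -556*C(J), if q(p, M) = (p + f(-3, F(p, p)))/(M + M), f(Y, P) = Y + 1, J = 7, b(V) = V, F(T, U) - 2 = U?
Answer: -13622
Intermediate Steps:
F(T, U) = 2 + U
f(Y, P) = 1 + Y
q(p, M) = (-2 + p)/(2*M) (q(p, M) = (p + (1 - 3))/(M + M) = (p - 2)/((2*M)) = (-2 + p)*(1/(2*M)) = (-2 + p)/(2*M))
C(X) = X*(21/5 - X/10) (C(X) = ((½)*(-2 + X)/(-5) + 4)*X = ((½)*(-⅕)*(-2 + X) + 4)*X = ((⅕ - X/10) + 4)*X = (21/5 - X/10)*X = X*(21/5 - X/10))
-556*C(J) = -278*7*(42 - 1*7)/5 = -278*7*(42 - 7)/5 = -278*7*35/5 = -556*49/2 = -13622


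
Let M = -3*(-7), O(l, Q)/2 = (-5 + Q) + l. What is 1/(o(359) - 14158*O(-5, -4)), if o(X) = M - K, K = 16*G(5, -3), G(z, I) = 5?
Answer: 1/396365 ≈ 2.5229e-6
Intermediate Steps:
O(l, Q) = -10 + 2*Q + 2*l (O(l, Q) = 2*((-5 + Q) + l) = 2*(-5 + Q + l) = -10 + 2*Q + 2*l)
M = 21
K = 80 (K = 16*5 = 80)
o(X) = -59 (o(X) = 21 - 1*80 = 21 - 80 = -59)
1/(o(359) - 14158*O(-5, -4)) = 1/(-59 - 14158*(-10 + 2*(-4) + 2*(-5))) = 1/(-59 - 14158*(-10 - 8 - 10)) = 1/(-59 - 14158*(-28)) = 1/(-59 + 396424) = 1/396365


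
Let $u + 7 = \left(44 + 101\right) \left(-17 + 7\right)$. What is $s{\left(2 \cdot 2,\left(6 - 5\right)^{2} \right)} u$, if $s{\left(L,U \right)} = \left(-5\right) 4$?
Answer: $29140$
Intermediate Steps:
$s{\left(L,U \right)} = -20$
$u = -1457$ ($u = -7 + \left(44 + 101\right) \left(-17 + 7\right) = -7 + 145 \left(-10\right) = -7 - 1450 = -1457$)
$s{\left(2 \cdot 2,\left(6 - 5\right)^{2} \right)} u = \left(-20\right) \left(-1457\right) = 29140$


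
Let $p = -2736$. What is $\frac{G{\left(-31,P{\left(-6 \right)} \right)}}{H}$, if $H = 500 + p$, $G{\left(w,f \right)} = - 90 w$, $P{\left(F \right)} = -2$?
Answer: $- \frac{1395}{1118} \approx -1.2478$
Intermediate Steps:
$H = -2236$ ($H = 500 - 2736 = -2236$)
$\frac{G{\left(-31,P{\left(-6 \right)} \right)}}{H} = \frac{\left(-90\right) \left(-31\right)}{-2236} = 2790 \left(- \frac{1}{2236}\right) = - \frac{1395}{1118}$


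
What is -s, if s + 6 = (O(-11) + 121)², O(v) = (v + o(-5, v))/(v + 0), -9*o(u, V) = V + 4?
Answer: -145650235/9801 ≈ -14861.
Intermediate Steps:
o(u, V) = -4/9 - V/9 (o(u, V) = -(V + 4)/9 = -(4 + V)/9 = -4/9 - V/9)
O(v) = (-4/9 + 8*v/9)/v (O(v) = (v + (-4/9 - v/9))/(v + 0) = (-4/9 + 8*v/9)/v)
s = 145650235/9801 (s = -6 + ((4/9)*(-1 + 2*(-11))/(-11) + 121)² = -6 + ((4/9)*(-1/11)*(-1 - 22) + 121)² = -6 + ((4/9)*(-1/11)*(-23) + 121)² = -6 + (92/99 + 121)² = -6 + (12071/99)² = -6 + 145709041/9801 = 145650235/9801 ≈ 14861.)
-s = -1*145650235/9801 = -145650235/9801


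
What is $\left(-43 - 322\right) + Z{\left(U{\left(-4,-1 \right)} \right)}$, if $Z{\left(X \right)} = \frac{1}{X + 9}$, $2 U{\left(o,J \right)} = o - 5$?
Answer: $- \frac{3283}{9} \approx -364.78$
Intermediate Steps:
$U{\left(o,J \right)} = - \frac{5}{2} + \frac{o}{2}$ ($U{\left(o,J \right)} = \frac{o - 5}{2} = \frac{-5 + o}{2} = - \frac{5}{2} + \frac{o}{2}$)
$Z{\left(X \right)} = \frac{1}{9 + X}$
$\left(-43 - 322\right) + Z{\left(U{\left(-4,-1 \right)} \right)} = \left(-43 - 322\right) + \frac{1}{9 + \left(- \frac{5}{2} + \frac{1}{2} \left(-4\right)\right)} = -365 + \frac{1}{9 - \frac{9}{2}} = -365 + \frac{1}{\frac{9}{2}} = -365 + \frac{2}{9} = - \frac{3283}{9}$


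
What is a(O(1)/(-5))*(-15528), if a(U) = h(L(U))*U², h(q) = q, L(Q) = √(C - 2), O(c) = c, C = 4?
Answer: -15528*√2/25 ≈ -878.40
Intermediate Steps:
L(Q) = √2 (L(Q) = √(4 - 2) = √2)
a(U) = √2*U²
a(O(1)/(-5))*(-15528) = (√2*(1/(-5))²)*(-15528) = (√2*(1*(-⅕))²)*(-15528) = (√2*(-⅕)²)*(-15528) = (√2*(1/25))*(-15528) = (√2/25)*(-15528) = -15528*√2/25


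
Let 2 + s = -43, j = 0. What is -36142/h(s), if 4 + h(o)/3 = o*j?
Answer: 18071/6 ≈ 3011.8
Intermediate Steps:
s = -45 (s = -2 - 43 = -45)
h(o) = -12 (h(o) = -12 + 3*(o*0) = -12 + 3*0 = -12 + 0 = -12)
-36142/h(s) = -36142/(-12) = -36142*(-1/12) = 18071/6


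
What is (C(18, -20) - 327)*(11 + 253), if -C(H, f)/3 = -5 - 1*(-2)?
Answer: -83952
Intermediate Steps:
C(H, f) = 9 (C(H, f) = -3*(-5 - 1*(-2)) = -3*(-5 + 2) = -3*(-3) = 9)
(C(18, -20) - 327)*(11 + 253) = (9 - 327)*(11 + 253) = -318*264 = -83952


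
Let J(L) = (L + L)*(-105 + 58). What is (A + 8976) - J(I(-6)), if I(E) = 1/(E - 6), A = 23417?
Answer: 194311/6 ≈ 32385.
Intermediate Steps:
I(E) = 1/(-6 + E)
J(L) = -94*L (J(L) = (2*L)*(-47) = -94*L)
(A + 8976) - J(I(-6)) = (23417 + 8976) - (-94)/(-6 - 6) = 32393 - (-94)/(-12) = 32393 - (-94)*(-1)/12 = 32393 - 1*47/6 = 32393 - 47/6 = 194311/6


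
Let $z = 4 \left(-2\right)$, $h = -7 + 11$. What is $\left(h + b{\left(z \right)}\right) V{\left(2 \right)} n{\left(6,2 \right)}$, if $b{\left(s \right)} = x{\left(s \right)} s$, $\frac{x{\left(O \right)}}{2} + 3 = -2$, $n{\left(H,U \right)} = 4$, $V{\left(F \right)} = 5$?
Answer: $1680$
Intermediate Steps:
$h = 4$
$x{\left(O \right)} = -10$ ($x{\left(O \right)} = -6 + 2 \left(-2\right) = -6 - 4 = -10$)
$z = -8$
$b{\left(s \right)} = - 10 s$
$\left(h + b{\left(z \right)}\right) V{\left(2 \right)} n{\left(6,2 \right)} = \left(4 - -80\right) 5 \cdot 4 = \left(4 + 80\right) 20 = 84 \cdot 20 = 1680$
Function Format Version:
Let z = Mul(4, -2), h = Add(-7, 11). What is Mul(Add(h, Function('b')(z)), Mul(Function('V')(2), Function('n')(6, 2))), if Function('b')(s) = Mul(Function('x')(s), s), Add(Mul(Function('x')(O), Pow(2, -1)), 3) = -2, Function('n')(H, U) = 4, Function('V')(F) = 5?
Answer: 1680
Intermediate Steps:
h = 4
Function('x')(O) = -10 (Function('x')(O) = Add(-6, Mul(2, -2)) = Add(-6, -4) = -10)
z = -8
Function('b')(s) = Mul(-10, s)
Mul(Add(h, Function('b')(z)), Mul(Function('V')(2), Function('n')(6, 2))) = Mul(Add(4, Mul(-10, -8)), Mul(5, 4)) = Mul(Add(4, 80), 20) = Mul(84, 20) = 1680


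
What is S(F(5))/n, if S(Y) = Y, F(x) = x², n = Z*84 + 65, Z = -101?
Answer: -25/8419 ≈ -0.0029695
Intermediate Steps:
n = -8419 (n = -101*84 + 65 = -8484 + 65 = -8419)
S(F(5))/n = 5²/(-8419) = 25*(-1/8419) = -25/8419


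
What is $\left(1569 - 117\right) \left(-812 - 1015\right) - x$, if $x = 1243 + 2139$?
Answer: $-2656186$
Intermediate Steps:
$x = 3382$
$\left(1569 - 117\right) \left(-812 - 1015\right) - x = \left(1569 - 117\right) \left(-812 - 1015\right) - 3382 = 1452 \left(-1827\right) - 3382 = -2652804 - 3382 = -2656186$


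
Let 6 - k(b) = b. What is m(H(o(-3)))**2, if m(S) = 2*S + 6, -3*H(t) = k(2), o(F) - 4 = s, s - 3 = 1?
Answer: 100/9 ≈ 11.111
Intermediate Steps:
s = 4 (s = 3 + 1 = 4)
k(b) = 6 - b
o(F) = 8 (o(F) = 4 + 4 = 8)
H(t) = -4/3 (H(t) = -(6 - 1*2)/3 = -(6 - 2)/3 = -1/3*4 = -4/3)
m(S) = 6 + 2*S
m(H(o(-3)))**2 = (6 + 2*(-4/3))**2 = (6 - 8/3)**2 = (10/3)**2 = 100/9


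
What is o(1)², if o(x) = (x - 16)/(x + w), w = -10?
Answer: 25/9 ≈ 2.7778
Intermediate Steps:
o(x) = (-16 + x)/(-10 + x) (o(x) = (x - 16)/(x - 10) = (-16 + x)/(-10 + x))
o(1)² = ((-16 + 1)/(-10 + 1))² = (-15/(-9))² = (-⅑*(-15))² = (5/3)² = 25/9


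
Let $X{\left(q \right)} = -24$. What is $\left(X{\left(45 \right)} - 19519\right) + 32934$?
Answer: $13391$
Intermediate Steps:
$\left(X{\left(45 \right)} - 19519\right) + 32934 = \left(-24 - 19519\right) + 32934 = -19543 + 32934 = 13391$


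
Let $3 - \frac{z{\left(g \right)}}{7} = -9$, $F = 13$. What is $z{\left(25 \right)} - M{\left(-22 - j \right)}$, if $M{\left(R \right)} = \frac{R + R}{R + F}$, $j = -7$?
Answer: $69$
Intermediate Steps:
$z{\left(g \right)} = 84$ ($z{\left(g \right)} = 21 - -63 = 21 + 63 = 84$)
$M{\left(R \right)} = \frac{2 R}{13 + R}$ ($M{\left(R \right)} = \frac{R + R}{R + 13} = \frac{2 R}{13 + R}$)
$z{\left(25 \right)} - M{\left(-22 - j \right)} = 84 - \frac{2 \left(-22 - -7\right)}{13 - 15} = 84 - \frac{2 \left(-22 + 7\right)}{13 + \left(-22 + 7\right)} = 84 - 2 \left(-15\right) \frac{1}{13 - 15} = 84 - 2 \left(-15\right) \frac{1}{-2} = 84 - 2 \left(-15\right) \left(- \frac{1}{2}\right) = 84 - 15 = 69$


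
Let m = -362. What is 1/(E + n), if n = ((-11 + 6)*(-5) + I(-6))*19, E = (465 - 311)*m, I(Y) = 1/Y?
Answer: -6/331657 ≈ -1.8091e-5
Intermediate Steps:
E = -55748 (E = (465 - 311)*(-362) = 154*(-362) = -55748)
n = 2831/6 (n = ((-11 + 6)*(-5) + 1/(-6))*19 = (-5*(-5) - 1/6)*19 = (25 - 1/6)*19 = (149/6)*19 = 2831/6 ≈ 471.83)
1/(E + n) = 1/(-55748 + 2831/6) = 1/(-331657/6) = -6/331657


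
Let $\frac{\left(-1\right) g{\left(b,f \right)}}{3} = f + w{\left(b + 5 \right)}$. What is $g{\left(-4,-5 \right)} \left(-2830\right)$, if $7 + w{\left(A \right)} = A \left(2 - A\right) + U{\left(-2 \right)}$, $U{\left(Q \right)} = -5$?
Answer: $-135840$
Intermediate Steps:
$w{\left(A \right)} = -12 + A \left(2 - A\right)$ ($w{\left(A \right)} = -7 + \left(A \left(2 - A\right) - 5\right) = -7 + \left(-5 + A \left(2 - A\right)\right) = -12 + A \left(2 - A\right)$)
$g{\left(b,f \right)} = 6 - 6 b - 3 f + 3 \left(5 + b\right)^{2}$ ($g{\left(b,f \right)} = - 3 \left(f - \left(12 + \left(b + 5\right)^{2} - 2 \left(b + 5\right)\right)\right) = - 3 \left(f - \left(12 + \left(5 + b\right)^{2} - 2 \left(5 + b\right)\right)\right) = - 3 \left(f - \left(2 + \left(5 + b\right)^{2} - 2 b\right)\right) = - 3 \left(-2 + f - \left(5 + b\right)^{2} + 2 b\right) = 6 - 6 b - 3 f + 3 \left(5 + b\right)^{2}$)
$g{\left(-4,-5 \right)} \left(-2830\right) = \left(81 - -15 + 3 \left(-4\right)^{2} + 24 \left(-4\right)\right) \left(-2830\right) = \left(81 + 15 + 3 \cdot 16 - 96\right) \left(-2830\right) = \left(81 + 15 + 48 - 96\right) \left(-2830\right) = 48 \left(-2830\right) = -135840$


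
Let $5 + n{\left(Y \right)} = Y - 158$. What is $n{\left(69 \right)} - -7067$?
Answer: $6973$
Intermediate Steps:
$n{\left(Y \right)} = -163 + Y$ ($n{\left(Y \right)} = -5 + \left(Y - 158\right) = -5 + \left(-158 + Y\right) = -163 + Y$)
$n{\left(69 \right)} - -7067 = \left(-163 + 69\right) - -7067 = -94 + 7067 = 6973$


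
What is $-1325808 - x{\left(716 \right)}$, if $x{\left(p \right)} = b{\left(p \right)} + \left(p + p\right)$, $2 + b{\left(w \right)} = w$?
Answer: $-1327954$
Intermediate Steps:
$b{\left(w \right)} = -2 + w$
$x{\left(p \right)} = -2 + 3 p$ ($x{\left(p \right)} = \left(-2 + p\right) + \left(p + p\right) = \left(-2 + p\right) + 2 p = -2 + 3 p$)
$-1325808 - x{\left(716 \right)} = -1325808 - \left(-2 + 3 \cdot 716\right) = -1325808 - \left(-2 + 2148\right) = -1325808 - 2146 = -1327954$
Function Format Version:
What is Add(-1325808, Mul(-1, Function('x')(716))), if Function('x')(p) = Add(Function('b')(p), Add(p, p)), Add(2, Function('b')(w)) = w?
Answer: -1327954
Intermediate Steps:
Function('b')(w) = Add(-2, w)
Function('x')(p) = Add(-2, Mul(3, p)) (Function('x')(p) = Add(Add(-2, p), Add(p, p)) = Add(Add(-2, p), Mul(2, p)) = Add(-2, Mul(3, p)))
Add(-1325808, Mul(-1, Function('x')(716))) = Add(-1325808, Mul(-1, Add(-2, Mul(3, 716)))) = Add(-1325808, Mul(-1, Add(-2, 2148))) = Add(-1325808, Mul(-1, 2146)) = Add(-1325808, -2146) = -1327954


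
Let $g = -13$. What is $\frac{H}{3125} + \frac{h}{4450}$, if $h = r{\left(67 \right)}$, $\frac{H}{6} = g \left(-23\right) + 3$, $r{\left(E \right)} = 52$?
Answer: $\frac{164518}{278125} \approx 0.59153$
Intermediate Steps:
$H = 1812$ ($H = 6 \left(\left(-13\right) \left(-23\right) + 3\right) = 6 \left(299 + 3\right) = 6 \cdot 302 = 1812$)
$h = 52$
$\frac{H}{3125} + \frac{h}{4450} = \frac{1812}{3125} + \frac{52}{4450} = 1812 \cdot \frac{1}{3125} + 52 \cdot \frac{1}{4450} = \frac{1812}{3125} + \frac{26}{2225} = \frac{164518}{278125}$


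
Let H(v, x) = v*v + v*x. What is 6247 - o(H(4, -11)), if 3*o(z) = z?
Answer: 18769/3 ≈ 6256.3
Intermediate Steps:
H(v, x) = v² + v*x
o(z) = z/3
6247 - o(H(4, -11)) = 6247 - 4*(4 - 11)/3 = 6247 - 4*(-7)/3 = 6247 - (-28)/3 = 6247 - 1*(-28/3) = 6247 + 28/3 = 18769/3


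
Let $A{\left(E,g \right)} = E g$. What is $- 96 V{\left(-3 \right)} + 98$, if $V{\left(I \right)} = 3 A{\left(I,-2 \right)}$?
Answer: $-1630$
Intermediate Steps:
$V{\left(I \right)} = - 6 I$ ($V{\left(I \right)} = 3 I \left(-2\right) = 3 \left(- 2 I\right) = - 6 I$)
$- 96 V{\left(-3 \right)} + 98 = - 96 \left(\left(-6\right) \left(-3\right)\right) + 98 = \left(-96\right) 18 + 98 = -1728 + 98 = -1630$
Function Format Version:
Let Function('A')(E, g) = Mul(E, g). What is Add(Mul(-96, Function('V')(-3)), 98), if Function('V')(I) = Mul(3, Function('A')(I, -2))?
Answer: -1630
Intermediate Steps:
Function('V')(I) = Mul(-6, I) (Function('V')(I) = Mul(3, Mul(I, -2)) = Mul(3, Mul(-2, I)) = Mul(-6, I))
Add(Mul(-96, Function('V')(-3)), 98) = Add(Mul(-96, Mul(-6, -3)), 98) = Add(Mul(-96, 18), 98) = Add(-1728, 98) = -1630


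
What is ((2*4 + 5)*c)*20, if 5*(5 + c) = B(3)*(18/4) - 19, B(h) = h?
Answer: -1586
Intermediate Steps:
c = -61/10 (c = -5 + (3*(18/4) - 19)/5 = -5 + (3*(18*(¼)) - 19)/5 = -5 + (3*(9/2) - 19)/5 = -5 + (27/2 - 19)/5 = -5 + (⅕)*(-11/2) = -5 - 11/10 = -61/10 ≈ -6.1000)
((2*4 + 5)*c)*20 = ((2*4 + 5)*(-61/10))*20 = ((8 + 5)*(-61/10))*20 = (13*(-61/10))*20 = -793/10*20 = -1586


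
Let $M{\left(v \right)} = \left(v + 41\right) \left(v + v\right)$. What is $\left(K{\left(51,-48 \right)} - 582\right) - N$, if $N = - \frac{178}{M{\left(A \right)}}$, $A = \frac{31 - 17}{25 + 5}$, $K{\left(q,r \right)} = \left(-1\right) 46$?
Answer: $- \frac{2714287}{4354} \approx -623.4$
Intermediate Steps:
$K{\left(q,r \right)} = -46$
$A = \frac{7}{15}$ ($A = \frac{14}{30} = 14 \cdot \frac{1}{30} = \frac{7}{15} \approx 0.46667$)
$M{\left(v \right)} = 2 v \left(41 + v\right)$ ($M{\left(v \right)} = \left(41 + v\right) 2 v = 2 v \left(41 + v\right)$)
$N = - \frac{20025}{4354}$ ($N = - \frac{178}{2 \cdot \frac{7}{15} \left(41 + \frac{7}{15}\right)} = - \frac{178}{2 \cdot \frac{7}{15} \cdot \frac{622}{15}} = - \frac{178}{\frac{8708}{225}} = \left(-178\right) \frac{225}{8708} = - \frac{20025}{4354} \approx -4.5992$)
$\left(K{\left(51,-48 \right)} - 582\right) - N = \left(-46 - 582\right) - - \frac{20025}{4354} = \left(-46 - 582\right) + \frac{20025}{4354} = -628 + \frac{20025}{4354} = - \frac{2714287}{4354}$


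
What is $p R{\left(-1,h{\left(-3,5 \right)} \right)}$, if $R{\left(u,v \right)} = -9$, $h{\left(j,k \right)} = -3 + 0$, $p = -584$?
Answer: $5256$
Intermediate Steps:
$h{\left(j,k \right)} = -3$
$p R{\left(-1,h{\left(-3,5 \right)} \right)} = \left(-584\right) \left(-9\right) = 5256$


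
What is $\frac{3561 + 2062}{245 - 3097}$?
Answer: $- \frac{5623}{2852} \approx -1.9716$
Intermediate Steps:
$\frac{3561 + 2062}{245 - 3097} = \frac{5623}{-2852} = 5623 \left(- \frac{1}{2852}\right) = - \frac{5623}{2852}$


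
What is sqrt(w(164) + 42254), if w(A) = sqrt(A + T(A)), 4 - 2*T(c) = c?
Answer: sqrt(42254 + 2*sqrt(21)) ≈ 205.58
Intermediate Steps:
T(c) = 2 - c/2
w(A) = sqrt(2 + A/2) (w(A) = sqrt(A + (2 - A/2)) = sqrt(2 + A/2))
sqrt(w(164) + 42254) = sqrt(sqrt(8 + 2*164)/2 + 42254) = sqrt(sqrt(8 + 328)/2 + 42254) = sqrt(sqrt(336)/2 + 42254) = sqrt((4*sqrt(21))/2 + 42254) = sqrt(2*sqrt(21) + 42254) = sqrt(42254 + 2*sqrt(21))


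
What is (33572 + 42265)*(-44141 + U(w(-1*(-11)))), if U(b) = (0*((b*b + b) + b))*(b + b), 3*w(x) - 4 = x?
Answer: -3347521017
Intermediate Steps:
w(x) = 4/3 + x/3
U(b) = 0 (U(b) = (0*((b² + b) + b))*(2*b) = (0*((b + b²) + b))*(2*b) = (0*(b² + 2*b))*(2*b) = 0*(2*b) = 0)
(33572 + 42265)*(-44141 + U(w(-1*(-11)))) = (33572 + 42265)*(-44141 + 0) = 75837*(-44141) = -3347521017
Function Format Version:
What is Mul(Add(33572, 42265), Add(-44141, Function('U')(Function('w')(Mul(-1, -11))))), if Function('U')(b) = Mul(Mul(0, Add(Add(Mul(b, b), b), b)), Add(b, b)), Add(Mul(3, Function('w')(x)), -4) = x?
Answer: -3347521017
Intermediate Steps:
Function('w')(x) = Add(Rational(4, 3), Mul(Rational(1, 3), x))
Function('U')(b) = 0 (Function('U')(b) = Mul(Mul(0, Add(Add(Pow(b, 2), b), b)), Mul(2, b)) = Mul(Mul(0, Add(Add(b, Pow(b, 2)), b)), Mul(2, b)) = Mul(Mul(0, Add(Pow(b, 2), Mul(2, b))), Mul(2, b)) = Mul(0, Mul(2, b)) = 0)
Mul(Add(33572, 42265), Add(-44141, Function('U')(Function('w')(Mul(-1, -11))))) = Mul(Add(33572, 42265), Add(-44141, 0)) = Mul(75837, -44141) = -3347521017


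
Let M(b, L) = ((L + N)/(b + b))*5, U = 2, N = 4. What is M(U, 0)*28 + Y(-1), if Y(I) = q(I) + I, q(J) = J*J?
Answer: 140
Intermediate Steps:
q(J) = J²
M(b, L) = 5*(4 + L)/(2*b) (M(b, L) = ((L + 4)/(b + b))*5 = ((4 + L)/((2*b)))*5 = ((4 + L)*(1/(2*b)))*5 = ((4 + L)/(2*b))*5 = 5*(4 + L)/(2*b))
Y(I) = I + I² (Y(I) = I² + I = I + I²)
M(U, 0)*28 + Y(-1) = ((5/2)*(4 + 0)/2)*28 - (1 - 1) = ((5/2)*(½)*4)*28 - 1*0 = 5*28 + 0 = 140 + 0 = 140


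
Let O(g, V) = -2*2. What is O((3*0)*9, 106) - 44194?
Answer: -44198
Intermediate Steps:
O(g, V) = -4
O((3*0)*9, 106) - 44194 = -4 - 44194 = -44198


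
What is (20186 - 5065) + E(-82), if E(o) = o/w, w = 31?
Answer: 468669/31 ≈ 15118.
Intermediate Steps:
E(o) = o/31
(20186 - 5065) + E(-82) = (20186 - 5065) + (1/31)*(-82) = 15121 - 82/31 = 468669/31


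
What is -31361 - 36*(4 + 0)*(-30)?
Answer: -27041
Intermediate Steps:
-31361 - 36*(4 + 0)*(-30) = -31361 - 36*4*(-30) = -31361 - 144*(-30) = -31361 + 4320 = -27041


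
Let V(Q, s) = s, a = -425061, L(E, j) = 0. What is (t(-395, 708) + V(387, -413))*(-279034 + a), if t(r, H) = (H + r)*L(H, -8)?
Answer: 290791235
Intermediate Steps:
t(r, H) = 0 (t(r, H) = (H + r)*0 = 0)
(t(-395, 708) + V(387, -413))*(-279034 + a) = (0 - 413)*(-279034 - 425061) = -413*(-704095) = 290791235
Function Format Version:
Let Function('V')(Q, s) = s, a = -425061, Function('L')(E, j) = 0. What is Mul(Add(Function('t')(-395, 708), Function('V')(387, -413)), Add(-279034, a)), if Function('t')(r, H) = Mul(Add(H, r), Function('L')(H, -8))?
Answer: 290791235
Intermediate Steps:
Function('t')(r, H) = 0 (Function('t')(r, H) = Mul(Add(H, r), 0) = 0)
Mul(Add(Function('t')(-395, 708), Function('V')(387, -413)), Add(-279034, a)) = Mul(Add(0, -413), Add(-279034, -425061)) = Mul(-413, -704095) = 290791235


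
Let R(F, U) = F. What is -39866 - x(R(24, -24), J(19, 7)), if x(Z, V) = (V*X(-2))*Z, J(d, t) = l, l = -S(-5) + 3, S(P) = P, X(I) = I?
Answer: -39482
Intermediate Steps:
l = 8 (l = -1*(-5) + 3 = 5 + 3 = 8)
J(d, t) = 8
x(Z, V) = -2*V*Z (x(Z, V) = (V*(-2))*Z = (-2*V)*Z = -2*V*Z)
-39866 - x(R(24, -24), J(19, 7)) = -39866 - (-2)*8*24 = -39866 - 1*(-384) = -39866 + 384 = -39482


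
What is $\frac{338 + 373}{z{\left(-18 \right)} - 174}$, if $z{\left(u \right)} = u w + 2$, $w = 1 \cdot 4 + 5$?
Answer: $- \frac{711}{334} \approx -2.1287$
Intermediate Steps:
$w = 9$ ($w = 4 + 5 = 9$)
$z{\left(u \right)} = 2 + 9 u$ ($z{\left(u \right)} = u 9 + 2 = 9 u + 2 = 2 + 9 u$)
$\frac{338 + 373}{z{\left(-18 \right)} - 174} = \frac{338 + 373}{\left(2 + 9 \left(-18\right)\right) - 174} = \frac{711}{\left(2 - 162\right) - 174} = \frac{711}{-160 - 174} = \frac{711}{-334} = 711 \left(- \frac{1}{334}\right) = - \frac{711}{334}$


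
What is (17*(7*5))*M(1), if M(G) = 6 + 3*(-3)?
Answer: -1785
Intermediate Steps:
M(G) = -3 (M(G) = 6 - 9 = -3)
(17*(7*5))*M(1) = (17*(7*5))*(-3) = (17*35)*(-3) = 595*(-3) = -1785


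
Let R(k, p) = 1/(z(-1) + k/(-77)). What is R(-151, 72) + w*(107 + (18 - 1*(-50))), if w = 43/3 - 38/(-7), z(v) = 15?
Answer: 13549981/3918 ≈ 3458.4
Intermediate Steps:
w = 415/21 (w = 43*(⅓) - 38*(-⅐) = 43/3 + 38/7 = 415/21 ≈ 19.762)
R(k, p) = 1/(15 - k/77) (R(k, p) = 1/(15 + k/(-77)) = 1/(15 + k*(-1/77)) = 1/(15 - k/77))
R(-151, 72) + w*(107 + (18 - 1*(-50))) = -77/(-1155 - 151) + 415*(107 + (18 - 1*(-50)))/21 = -77/(-1306) + 415*(107 + (18 + 50))/21 = -77*(-1/1306) + 415*(107 + 68)/21 = 77/1306 + (415/21)*175 = 77/1306 + 10375/3 = 13549981/3918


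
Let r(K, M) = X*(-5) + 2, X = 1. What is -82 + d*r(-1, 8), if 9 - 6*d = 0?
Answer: -173/2 ≈ -86.500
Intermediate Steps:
r(K, M) = -3 (r(K, M) = 1*(-5) + 2 = -5 + 2 = -3)
d = 3/2 (d = 3/2 - ⅙*0 = 3/2 + 0 = 3/2 ≈ 1.5000)
-82 + d*r(-1, 8) = -82 + (3/2)*(-3) = -82 - 9/2 = -173/2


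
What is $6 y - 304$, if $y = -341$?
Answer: $-2350$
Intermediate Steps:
$6 y - 304 = 6 \left(-341\right) - 304 = -2046 - 304 = -2350$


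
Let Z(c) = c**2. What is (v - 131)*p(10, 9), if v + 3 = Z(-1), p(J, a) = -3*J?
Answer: 3990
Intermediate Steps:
v = -2 (v = -3 + (-1)**2 = -3 + 1 = -2)
(v - 131)*p(10, 9) = (-2 - 131)*(-3*10) = -133*(-30) = 3990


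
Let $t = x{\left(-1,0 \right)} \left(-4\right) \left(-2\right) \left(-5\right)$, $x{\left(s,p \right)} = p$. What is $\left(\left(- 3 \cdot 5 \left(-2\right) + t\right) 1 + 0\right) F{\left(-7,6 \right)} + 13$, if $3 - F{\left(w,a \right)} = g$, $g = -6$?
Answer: $283$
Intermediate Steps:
$F{\left(w,a \right)} = 9$ ($F{\left(w,a \right)} = 3 - -6 = 3 + 6 = 9$)
$t = 0$ ($t = 0 \left(-4\right) \left(-2\right) \left(-5\right) = 0 \left(-2\right) \left(-5\right) = 0 \left(-5\right) = 0$)
$\left(\left(- 3 \cdot 5 \left(-2\right) + t\right) 1 + 0\right) F{\left(-7,6 \right)} + 13 = \left(\left(- 3 \cdot 5 \left(-2\right) + 0\right) 1 + 0\right) 9 + 13 = \left(\left(\left(-3\right) \left(-10\right) + 0\right) 1 + 0\right) 9 + 13 = \left(\left(30 + 0\right) 1 + 0\right) 9 + 13 = \left(30 \cdot 1 + 0\right) 9 + 13 = \left(30 + 0\right) 9 + 13 = 30 \cdot 9 + 13 = 270 + 13 = 283$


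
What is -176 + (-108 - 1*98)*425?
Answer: -87726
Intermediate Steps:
-176 + (-108 - 1*98)*425 = -176 + (-108 - 98)*425 = -176 - 206*425 = -176 - 87550 = -87726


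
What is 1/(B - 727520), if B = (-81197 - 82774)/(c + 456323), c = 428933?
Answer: -885256/644041609091 ≈ -1.3745e-6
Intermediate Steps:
B = -163971/885256 (B = (-81197 - 82774)/(428933 + 456323) = -163971/885256 ≈ -0.18522)
1/(B - 727520) = 1/(-163971/885256 - 727520) = 1/(-644041609091/885256) = -885256/644041609091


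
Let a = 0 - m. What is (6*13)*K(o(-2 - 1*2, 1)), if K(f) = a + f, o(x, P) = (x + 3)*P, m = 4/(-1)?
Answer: 234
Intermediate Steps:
m = -4 (m = 4*(-1) = -4)
a = 4 (a = 0 - 1*(-4) = 0 + 4 = 4)
o(x, P) = P*(3 + x) (o(x, P) = (3 + x)*P = P*(3 + x))
K(f) = 4 + f
(6*13)*K(o(-2 - 1*2, 1)) = (6*13)*(4 + 1*(3 + (-2 - 1*2))) = 78*(4 + 1*(3 + (-2 - 2))) = 78*(4 + 1*(3 - 4)) = 78*(4 + 1*(-1)) = 78*(4 - 1) = 78*3 = 234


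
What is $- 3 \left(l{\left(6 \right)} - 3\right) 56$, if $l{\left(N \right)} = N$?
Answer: $-504$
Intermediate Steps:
$- 3 \left(l{\left(6 \right)} - 3\right) 56 = - 3 \left(6 - 3\right) 56 = \left(-3\right) 3 \cdot 56 = \left(-9\right) 56 = -504$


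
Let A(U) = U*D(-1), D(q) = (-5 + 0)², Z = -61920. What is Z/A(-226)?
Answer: 6192/565 ≈ 10.959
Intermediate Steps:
D(q) = 25 (D(q) = (-5)² = 25)
A(U) = 25*U (A(U) = U*25 = 25*U)
Z/A(-226) = -61920/(25*(-226)) = -61920/(-5650) = -61920*(-1/5650) = 6192/565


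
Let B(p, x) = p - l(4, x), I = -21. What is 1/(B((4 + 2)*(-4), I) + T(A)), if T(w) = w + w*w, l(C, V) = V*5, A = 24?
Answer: 1/681 ≈ 0.0014684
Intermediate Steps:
l(C, V) = 5*V
B(p, x) = p - 5*x
T(w) = w + w²
1/(B((4 + 2)*(-4), I) + T(A)) = 1/(((4 + 2)*(-4) - 5*(-21)) + 24*(1 + 24)) = 1/((6*(-4) + 105) + 24*25) = 1/((-24 + 105) + 600) = 1/(81 + 600) = 1/681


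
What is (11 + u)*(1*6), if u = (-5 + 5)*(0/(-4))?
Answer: 66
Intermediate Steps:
u = 0 (u = 0*(0*(-1/4)) = 0*0 = 0)
(11 + u)*(1*6) = (11 + 0)*(1*6) = 11*6 = 66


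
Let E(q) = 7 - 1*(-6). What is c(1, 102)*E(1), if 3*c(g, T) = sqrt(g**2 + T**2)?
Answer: 13*sqrt(10405)/3 ≈ 442.02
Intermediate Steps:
c(g, T) = sqrt(T**2 + g**2)/3 (c(g, T) = sqrt(g**2 + T**2)/3 = sqrt(T**2 + g**2)/3)
E(q) = 13 (E(q) = 7 + 6 = 13)
c(1, 102)*E(1) = (sqrt(102**2 + 1**2)/3)*13 = (sqrt(10404 + 1)/3)*13 = (sqrt(10405)/3)*13 = 13*sqrt(10405)/3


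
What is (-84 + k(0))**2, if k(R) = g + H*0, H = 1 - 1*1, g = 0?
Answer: 7056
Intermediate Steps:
H = 0 (H = 1 - 1 = 0)
k(R) = 0 (k(R) = 0 + 0*0 = 0 + 0 = 0)
(-84 + k(0))**2 = (-84 + 0)**2 = (-84)**2 = 7056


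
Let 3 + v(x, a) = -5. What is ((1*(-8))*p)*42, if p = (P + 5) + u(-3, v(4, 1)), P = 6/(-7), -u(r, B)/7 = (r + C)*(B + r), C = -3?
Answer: 153840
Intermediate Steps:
v(x, a) = -8 (v(x, a) = -3 - 5 = -8)
u(r, B) = -7*(-3 + r)*(B + r) (u(r, B) = -7*(r - 3)*(B + r) = -7*(-3 + r)*(B + r))
P = -6/7 (P = 6*(-1/7) = -6/7 ≈ -0.85714)
p = -3205/7 (p = (-6/7 + 5) + (-7*(-3)**2 + 21*(-8) + 21*(-3) - 7*(-8)*(-3)) = 29/7 + (-7*9 - 168 - 63 - 168) = 29/7 + (-63 - 168 - 63 - 168) = 29/7 - 462 = -3205/7 ≈ -457.86)
((1*(-8))*p)*42 = ((1*(-8))*(-3205/7))*42 = -8*(-3205/7)*42 = (25640/7)*42 = 153840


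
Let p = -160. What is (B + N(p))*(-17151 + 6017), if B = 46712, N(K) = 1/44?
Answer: -11442016543/22 ≈ -5.2009e+8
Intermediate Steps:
N(K) = 1/44
(B + N(p))*(-17151 + 6017) = (46712 + 1/44)*(-17151 + 6017) = (2055329/44)*(-11134) = -11442016543/22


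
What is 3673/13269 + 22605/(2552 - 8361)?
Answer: -278609288/77079621 ≈ -3.6146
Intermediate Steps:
3673/13269 + 22605/(2552 - 8361) = 3673*(1/13269) + 22605/(-5809) = 3673/13269 + 22605*(-1/5809) = 3673/13269 - 22605/5809 = -278609288/77079621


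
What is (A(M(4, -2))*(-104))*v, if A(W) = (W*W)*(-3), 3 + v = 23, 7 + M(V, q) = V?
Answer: 56160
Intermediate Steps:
M(V, q) = -7 + V
v = 20 (v = -3 + 23 = 20)
A(W) = -3*W² (A(W) = W²*(-3) = -3*W²)
(A(M(4, -2))*(-104))*v = (-3*(-7 + 4)²*(-104))*20 = (-3*(-3)²*(-104))*20 = (-3*9*(-104))*20 = -27*(-104)*20 = 2808*20 = 56160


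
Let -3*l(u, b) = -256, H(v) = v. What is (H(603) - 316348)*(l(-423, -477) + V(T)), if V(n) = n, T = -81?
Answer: -4104685/3 ≈ -1.3682e+6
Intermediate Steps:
l(u, b) = 256/3 (l(u, b) = -1/3*(-256) = 256/3)
(H(603) - 316348)*(l(-423, -477) + V(T)) = (603 - 316348)*(256/3 - 81) = -315745*13/3 = -4104685/3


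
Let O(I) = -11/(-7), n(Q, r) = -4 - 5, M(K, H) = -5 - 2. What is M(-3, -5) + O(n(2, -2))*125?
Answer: 1326/7 ≈ 189.43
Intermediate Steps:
M(K, H) = -7
n(Q, r) = -9
O(I) = 11/7 (O(I) = -11*(-⅐) = 11/7)
M(-3, -5) + O(n(2, -2))*125 = -7 + (11/7)*125 = -7 + 1375/7 = 1326/7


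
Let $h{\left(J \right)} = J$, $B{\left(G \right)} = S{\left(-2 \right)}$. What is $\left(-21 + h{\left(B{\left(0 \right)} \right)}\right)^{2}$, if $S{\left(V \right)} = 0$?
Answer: $441$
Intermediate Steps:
$B{\left(G \right)} = 0$
$\left(-21 + h{\left(B{\left(0 \right)} \right)}\right)^{2} = \left(-21 + 0\right)^{2} = \left(-21\right)^{2} = 441$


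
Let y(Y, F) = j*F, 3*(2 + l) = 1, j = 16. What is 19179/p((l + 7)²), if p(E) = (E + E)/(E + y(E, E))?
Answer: 326043/2 ≈ 1.6302e+5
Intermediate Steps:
l = -5/3 (l = -2 + (⅓)*1 = -2 + ⅓ = -5/3 ≈ -1.6667)
y(Y, F) = 16*F
p(E) = 2/17 (p(E) = (E + E)/(E + 16*E) = (2*E)/((17*E)) = (2*E)*(1/(17*E)) = 2/17)
19179/p((l + 7)²) = 19179/(2/17) = 19179*(17/2) = 326043/2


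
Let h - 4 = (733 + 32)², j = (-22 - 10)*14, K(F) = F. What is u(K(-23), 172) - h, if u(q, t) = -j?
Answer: -584781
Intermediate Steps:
j = -448 (j = -32*14 = -448)
u(q, t) = 448 (u(q, t) = -1*(-448) = 448)
h = 585229 (h = 4 + (733 + 32)² = 4 + 765² = 4 + 585225 = 585229)
u(K(-23), 172) - h = 448 - 1*585229 = 448 - 585229 = -584781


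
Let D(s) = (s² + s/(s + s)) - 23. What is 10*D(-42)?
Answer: 17415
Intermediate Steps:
D(s) = -45/2 + s² (D(s) = (s² + s/((2*s))) - 23 = (s² + (1/(2*s))*s) - 23 = (s² + ½) - 23 = (½ + s²) - 23 = -45/2 + s²)
10*D(-42) = 10*(-45/2 + (-42)²) = 10*(-45/2 + 1764) = 10*(3483/2) = 17415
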